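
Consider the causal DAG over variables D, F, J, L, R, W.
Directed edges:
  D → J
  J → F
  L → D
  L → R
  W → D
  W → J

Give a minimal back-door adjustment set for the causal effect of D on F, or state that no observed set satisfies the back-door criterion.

desc(D)\{D}={F,J}; candidates ⊆ {L,R,W}.
size 0: {}; under {} D still reaches {F,J,L,R,W} ∋ F.
{W}: D⊥F given {W} in G with D→· removed — back-door holds.

D→F: minimal back-door set {W}.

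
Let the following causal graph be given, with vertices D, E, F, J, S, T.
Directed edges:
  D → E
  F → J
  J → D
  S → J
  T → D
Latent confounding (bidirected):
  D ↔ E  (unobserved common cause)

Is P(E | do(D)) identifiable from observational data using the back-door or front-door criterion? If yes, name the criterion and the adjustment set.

desc(D)\{D}={E}; candidates ⊆ {F,J,S,T}.
D↔E: latent back-door arc(s) into D.
size 0: {}; under {} D still reaches {E,F,J,S,T} ∋ E.
size 1: {F}, {J}, {S} …(+1); under {F} D still reaches {E,J,S,T} ∋ E.
size 2: {F,J}, {F,S}, {F,T} …(+3); under {F,J} D still reaches {E,T} ∋ E.
D↔E cannot be blocked by any observed set — no back-door set.
No mediator lies on a directed D→…→E path.
Neither criterion identifies P(E|do(D)) in this graph.

P(E|do(D)): not identifiable (no BD/FD set).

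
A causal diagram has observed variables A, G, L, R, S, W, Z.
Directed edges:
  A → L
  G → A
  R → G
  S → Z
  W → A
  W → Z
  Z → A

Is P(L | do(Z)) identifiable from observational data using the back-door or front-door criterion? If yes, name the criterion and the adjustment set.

desc(Z)\{Z}={A,L}; candidates ⊆ {G,R,S,W}.
size 0: {}; under {} Z still reaches {A,L,S,W} ∋ L.
{W}: Z⊥L given {W} in G with Z→· removed — back-door holds.
P(L|do(Z)) = Σ_{W} P(L|Z,W)·P(W).

P(L|do(Z)): backdoor, adjust for {W}.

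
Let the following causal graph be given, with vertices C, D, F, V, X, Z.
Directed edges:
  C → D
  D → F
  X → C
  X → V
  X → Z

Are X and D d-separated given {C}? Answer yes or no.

Yes — X ⊥ D | {C}.

Bayes-Ball from X | {C} reaches {V,Z}.
D ∉ reach(X|{C}) ⇒ X ⊥ D | {C}.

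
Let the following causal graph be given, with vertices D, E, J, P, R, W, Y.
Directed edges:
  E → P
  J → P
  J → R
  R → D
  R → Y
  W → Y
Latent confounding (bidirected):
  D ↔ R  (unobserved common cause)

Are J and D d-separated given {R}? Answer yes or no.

No — J and D are d-connected given {R}.

Bayes-Ball from J | {R} reaches {D,P}.
D ∈ reach(J|{R}) ⇒ J ⊥̸ D | {R}.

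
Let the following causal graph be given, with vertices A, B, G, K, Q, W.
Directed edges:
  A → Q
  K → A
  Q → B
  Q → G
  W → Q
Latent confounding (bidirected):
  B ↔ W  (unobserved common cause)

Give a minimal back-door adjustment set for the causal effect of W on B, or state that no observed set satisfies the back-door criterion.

W→B: no observed back-door set.

desc(W)\{W}={B,G,Q}; candidates ⊆ {A,K}.
W↔B: latent back-door arc(s) into W.
size 0: {}; under {} W still reaches {B} ∋ B.
size 1: {A}, {K}; under {A} W still reaches {B} ∋ B.
size 2: {A,K}; under {A,K} W still reaches {B} ∋ B.
W↔B cannot be blocked by any observed set — no back-door set.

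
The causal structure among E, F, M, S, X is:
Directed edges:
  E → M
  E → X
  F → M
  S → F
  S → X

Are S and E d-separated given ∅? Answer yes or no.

Yes — S ⊥ E | ∅.

Bayes-Ball from S | ∅ reaches {F,M,X}.
E ∉ reach(S|∅) ⇒ S ⊥ E | ∅.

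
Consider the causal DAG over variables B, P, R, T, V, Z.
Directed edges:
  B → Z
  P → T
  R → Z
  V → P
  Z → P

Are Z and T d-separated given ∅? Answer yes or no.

Bayes-Ball from Z | ∅ reaches {B,P,R,T}.
T ∈ reach(Z|∅) ⇒ Z ⊥̸ T | ∅.

No — Z and T are d-connected given ∅.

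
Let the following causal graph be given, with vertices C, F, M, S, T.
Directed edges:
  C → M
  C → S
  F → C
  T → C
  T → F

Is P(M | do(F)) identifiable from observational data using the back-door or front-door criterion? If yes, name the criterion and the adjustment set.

P(M|do(F)): backdoor, adjust for {T}.

desc(F)\{F}={C,M,S}; candidates ⊆ {T}.
size 0: {}; under {} F still reaches {C,M,S,T} ∋ M.
{T}: F⊥M given {T} in G with F→· removed — back-door holds.
P(M|do(F)) = Σ_{T} P(M|F,T)·P(T).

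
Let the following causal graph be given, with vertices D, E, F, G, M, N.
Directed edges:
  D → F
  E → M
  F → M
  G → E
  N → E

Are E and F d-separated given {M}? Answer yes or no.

Bayes-Ball from E | {M} reaches {D,F,G,N}.
F ∈ reach(E|{M}) ⇒ E ⊥̸ F | {M}.

No — E and F are d-connected given {M}.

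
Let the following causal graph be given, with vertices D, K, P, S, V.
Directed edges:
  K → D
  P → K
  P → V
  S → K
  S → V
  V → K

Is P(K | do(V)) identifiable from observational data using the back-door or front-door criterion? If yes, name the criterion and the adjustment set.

desc(V)\{V}={D,K}; candidates ⊆ {P,S}.
size 0: {}; under {} V still reaches {D,K,P,S} ∋ K.
size 1: {P}, {S}; under {P} V still reaches {D,K,S} ∋ K.
{P,S}: V⊥K given {P,S} in G with V→· removed — back-door holds.
P(K|do(V)) = Σ_{P,S} P(K|V,P,S)·P(P,S).

P(K|do(V)): backdoor, adjust for {P, S}.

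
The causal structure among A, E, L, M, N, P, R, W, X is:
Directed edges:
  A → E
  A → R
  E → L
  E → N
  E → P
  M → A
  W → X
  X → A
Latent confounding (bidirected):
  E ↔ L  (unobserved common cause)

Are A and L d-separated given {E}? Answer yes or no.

Bayes-Ball from A | {E} reaches {L,M,R,W,X}.
L ∈ reach(A|{E}) ⇒ A ⊥̸ L | {E}.

No — A and L are d-connected given {E}.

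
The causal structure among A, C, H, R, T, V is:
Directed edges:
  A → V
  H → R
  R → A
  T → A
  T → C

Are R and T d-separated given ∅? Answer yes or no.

Yes — R ⊥ T | ∅.

Bayes-Ball from R | ∅ reaches {A,H,V}.
T ∉ reach(R|∅) ⇒ R ⊥ T | ∅.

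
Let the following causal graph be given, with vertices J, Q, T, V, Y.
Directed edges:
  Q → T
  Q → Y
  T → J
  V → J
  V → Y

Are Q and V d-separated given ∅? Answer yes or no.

Yes — Q ⊥ V | ∅.

Bayes-Ball from Q | ∅ reaches {J,T,Y}.
V ∉ reach(Q|∅) ⇒ Q ⊥ V | ∅.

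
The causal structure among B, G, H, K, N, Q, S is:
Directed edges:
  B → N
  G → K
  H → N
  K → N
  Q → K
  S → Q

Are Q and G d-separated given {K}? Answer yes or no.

No — Q and G are d-connected given {K}.

Bayes-Ball from Q | {K} reaches {G,S}.
G ∈ reach(Q|{K}) ⇒ Q ⊥̸ G | {K}.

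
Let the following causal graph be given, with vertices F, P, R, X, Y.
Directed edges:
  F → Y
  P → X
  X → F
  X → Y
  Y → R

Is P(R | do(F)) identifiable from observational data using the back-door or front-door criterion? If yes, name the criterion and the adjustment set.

desc(F)\{F}={R,Y}; candidates ⊆ {P,X}.
size 0: {}; under {} F still reaches {P,R,X,Y} ∋ R.
{X}: F⊥R given {X} in G with F→· removed — back-door holds.
P(R|do(F)) = Σ_{X} P(R|F,X)·P(X).

P(R|do(F)): backdoor, adjust for {X}.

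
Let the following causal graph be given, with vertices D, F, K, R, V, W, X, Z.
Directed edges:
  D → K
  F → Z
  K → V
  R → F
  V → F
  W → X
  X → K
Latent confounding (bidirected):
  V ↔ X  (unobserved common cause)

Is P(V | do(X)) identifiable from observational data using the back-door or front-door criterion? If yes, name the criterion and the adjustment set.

desc(X)\{X}={F,K,V,Z}; candidates ⊆ {D,R,W}.
X↔V: latent back-door arc(s) into X.
size 0: {}; under {} X still reaches {F,V,W,Z} ∋ V.
size 1: {D}, {R}, {W}; under {D} X still reaches {F,V,W,Z} ∋ V.
size 2: {D,R}, {D,W}, {R,W}; under {D,R} X still reaches {F,V,W,Z} ∋ V.
X↔V cannot be blocked by any observed set — no back-door set.
{K}: (i) intercepts every directed X→V path; (ii) no back-door X→{K}; (iii) {X} blocks every back-door {K}→V. Front-door holds.
P(V|do(X)) = Σ_{K} P(K|X) Σ_{X'} P(V|K,X')P(X').

P(V|do(X)): frontdoor, adjust for {K}.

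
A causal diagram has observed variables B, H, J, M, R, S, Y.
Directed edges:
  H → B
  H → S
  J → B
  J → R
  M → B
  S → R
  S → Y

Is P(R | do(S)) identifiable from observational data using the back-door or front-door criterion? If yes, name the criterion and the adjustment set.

desc(S)\{S}={R,Y}; candidates ⊆ {B,H,J,M}.
∅: S⊥R given ∅ in G with S→· removed — back-door holds.
P(R|do(S)) = P(R|S) — no adjustment needed.

P(R|do(S)): backdoor, adjust for ∅.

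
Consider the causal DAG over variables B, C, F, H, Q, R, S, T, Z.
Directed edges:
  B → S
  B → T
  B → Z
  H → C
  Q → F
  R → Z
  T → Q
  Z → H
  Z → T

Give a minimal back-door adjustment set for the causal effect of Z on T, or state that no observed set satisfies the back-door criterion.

Z→T: minimal back-door set {B}.

desc(Z)\{Z}={C,F,H,Q,T}; candidates ⊆ {B,R,S}.
size 0: {}; under {} Z still reaches {B,F,Q,R,S,T} ∋ T.
{B}: Z⊥T given {B} in G with Z→· removed — back-door holds.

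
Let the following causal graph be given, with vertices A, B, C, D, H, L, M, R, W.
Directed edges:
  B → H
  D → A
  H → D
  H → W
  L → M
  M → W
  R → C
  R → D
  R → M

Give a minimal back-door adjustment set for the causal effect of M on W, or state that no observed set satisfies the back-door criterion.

desc(M)\{M}={W}; candidates ⊆ {A,B,C,D,H,L,R}.
∅: M⊥W given ∅ in G with M→· removed — back-door holds.

M→W: minimal back-door set ∅.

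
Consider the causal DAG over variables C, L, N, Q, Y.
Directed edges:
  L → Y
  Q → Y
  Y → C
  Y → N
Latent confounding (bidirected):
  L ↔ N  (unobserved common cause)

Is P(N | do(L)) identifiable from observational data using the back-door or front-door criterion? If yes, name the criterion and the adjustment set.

P(N|do(L)): frontdoor, adjust for {Y}.

desc(L)\{L}={C,N,Y}; candidates ⊆ {Q}.
L↔N: latent back-door arc(s) into L.
size 0: {}; under {} L still reaches {N} ∋ N.
size 1: {Q}; under {Q} L still reaches {N} ∋ N.
L↔N cannot be blocked by any observed set — no back-door set.
{Y}: (i) intercepts every directed L→N path; (ii) no back-door L→{Y}; (iii) {L} blocks every back-door {Y}→N. Front-door holds.
P(N|do(L)) = Σ_{Y} P(Y|L) Σ_{L'} P(N|Y,L')P(L').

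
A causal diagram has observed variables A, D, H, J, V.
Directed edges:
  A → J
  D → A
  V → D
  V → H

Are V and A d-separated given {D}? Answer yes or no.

Bayes-Ball from V | {D} reaches {H}.
A ∉ reach(V|{D}) ⇒ V ⊥ A | {D}.

Yes — V ⊥ A | {D}.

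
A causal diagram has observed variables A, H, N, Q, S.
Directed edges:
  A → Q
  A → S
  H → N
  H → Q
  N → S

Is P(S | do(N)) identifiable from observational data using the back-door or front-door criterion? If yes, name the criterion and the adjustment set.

desc(N)\{N}={S}; candidates ⊆ {A,H,Q}.
∅: N⊥S given ∅ in G with N→· removed — back-door holds.
P(S|do(N)) = P(S|N) — no adjustment needed.

P(S|do(N)): backdoor, adjust for ∅.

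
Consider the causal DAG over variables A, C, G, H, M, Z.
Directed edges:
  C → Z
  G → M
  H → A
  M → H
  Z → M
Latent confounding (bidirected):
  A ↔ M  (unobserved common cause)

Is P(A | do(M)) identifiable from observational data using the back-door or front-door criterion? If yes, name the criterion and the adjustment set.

desc(M)\{M}={A,H}; candidates ⊆ {C,G,Z}.
M↔A: latent back-door arc(s) into M.
size 0: {}; under {} M still reaches {A,C,G,Z} ∋ A.
size 1: {C}, {G}, {Z}; under {C} M still reaches {A,G,Z} ∋ A.
size 2: {C,G}, {C,Z}, {G,Z}; under {C,G} M still reaches {A,Z} ∋ A.
M↔A cannot be blocked by any observed set — no back-door set.
{H}: (i) intercepts every directed M→A path; (ii) no back-door M→{H}; (iii) {M} blocks every back-door {H}→A. Front-door holds.
P(A|do(M)) = Σ_{H} P(H|M) Σ_{M'} P(A|H,M')P(M').

P(A|do(M)): frontdoor, adjust for {H}.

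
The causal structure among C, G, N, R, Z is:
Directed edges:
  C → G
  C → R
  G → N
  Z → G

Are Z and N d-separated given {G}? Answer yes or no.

Yes — Z ⊥ N | {G}.

Bayes-Ball from Z | {G} reaches {C,R}.
N ∉ reach(Z|{G}) ⇒ Z ⊥ N | {G}.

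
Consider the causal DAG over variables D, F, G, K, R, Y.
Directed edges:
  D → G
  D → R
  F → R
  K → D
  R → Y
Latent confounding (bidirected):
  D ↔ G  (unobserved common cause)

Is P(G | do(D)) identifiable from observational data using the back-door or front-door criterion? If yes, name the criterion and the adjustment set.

desc(D)\{D}={G,R,Y}; candidates ⊆ {F,K}.
D↔G: latent back-door arc(s) into D.
size 0: {}; under {} D still reaches {G,K} ∋ G.
size 1: {F}, {K}; under {F} D still reaches {G,K} ∋ G.
size 2: {F,K}; under {F,K} D still reaches {G} ∋ G.
D↔G cannot be blocked by any observed set — no back-door set.
No mediator lies on a directed D→…→G path.
Neither criterion identifies P(G|do(D)) in this graph.

P(G|do(D)): not identifiable (no BD/FD set).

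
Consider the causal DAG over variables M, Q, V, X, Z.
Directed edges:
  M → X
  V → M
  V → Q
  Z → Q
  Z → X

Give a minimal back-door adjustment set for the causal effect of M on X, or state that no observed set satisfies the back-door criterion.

desc(M)\{M}={X}; candidates ⊆ {Q,V,Z}.
∅: M⊥X given ∅ in G with M→· removed — back-door holds.

M→X: minimal back-door set ∅.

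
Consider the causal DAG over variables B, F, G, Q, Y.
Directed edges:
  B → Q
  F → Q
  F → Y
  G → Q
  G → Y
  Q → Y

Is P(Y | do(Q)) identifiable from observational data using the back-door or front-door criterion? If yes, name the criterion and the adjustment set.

P(Y|do(Q)): backdoor, adjust for {F, G}.

desc(Q)\{Q}={Y}; candidates ⊆ {B,F,G}.
size 0: {}; under {} Q still reaches {B,F,G,Y} ∋ Y.
size 1: {B}, {F}, {G}; under {B} Q still reaches {F,G,Y} ∋ Y.
{F,G}: Q⊥Y given {F,G} in G with Q→· removed — back-door holds.
P(Y|do(Q)) = Σ_{F,G} P(Y|Q,F,G)·P(F,G).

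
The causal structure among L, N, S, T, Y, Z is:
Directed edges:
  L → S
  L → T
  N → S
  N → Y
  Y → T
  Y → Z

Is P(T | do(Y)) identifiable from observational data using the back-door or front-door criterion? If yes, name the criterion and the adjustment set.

P(T|do(Y)): backdoor, adjust for ∅.

desc(Y)\{Y}={T,Z}; candidates ⊆ {L,N,S}.
∅: Y⊥T given ∅ in G with Y→· removed — back-door holds.
P(T|do(Y)) = P(T|Y) — no adjustment needed.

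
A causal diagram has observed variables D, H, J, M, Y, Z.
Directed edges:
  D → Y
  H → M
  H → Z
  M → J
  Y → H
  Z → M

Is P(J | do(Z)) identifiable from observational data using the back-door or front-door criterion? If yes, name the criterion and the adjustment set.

desc(Z)\{Z}={J,M}; candidates ⊆ {D,H,Y}.
size 0: {}; under {} Z still reaches {D,H,J,M,Y} ∋ J.
{H}: Z⊥J given {H} in G with Z→· removed — back-door holds.
P(J|do(Z)) = Σ_{H} P(J|Z,H)·P(H).

P(J|do(Z)): backdoor, adjust for {H}.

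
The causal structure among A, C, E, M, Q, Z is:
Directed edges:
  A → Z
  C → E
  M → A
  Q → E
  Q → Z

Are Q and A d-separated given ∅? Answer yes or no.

Bayes-Ball from Q | ∅ reaches {E,Z}.
A ∉ reach(Q|∅) ⇒ Q ⊥ A | ∅.

Yes — Q ⊥ A | ∅.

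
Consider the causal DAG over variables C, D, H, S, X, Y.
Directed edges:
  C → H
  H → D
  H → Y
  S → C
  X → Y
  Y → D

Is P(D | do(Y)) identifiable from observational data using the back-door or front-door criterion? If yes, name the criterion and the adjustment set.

desc(Y)\{Y}={D}; candidates ⊆ {C,H,S,X}.
size 0: {}; under {} Y still reaches {C,D,H,S,X} ∋ D.
{H}: Y⊥D given {H} in G with Y→· removed — back-door holds.
P(D|do(Y)) = Σ_{H} P(D|Y,H)·P(H).

P(D|do(Y)): backdoor, adjust for {H}.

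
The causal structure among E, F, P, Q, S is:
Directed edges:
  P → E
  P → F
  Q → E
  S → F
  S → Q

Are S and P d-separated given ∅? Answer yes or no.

Bayes-Ball from S | ∅ reaches {E,F,Q}.
P ∉ reach(S|∅) ⇒ S ⊥ P | ∅.

Yes — S ⊥ P | ∅.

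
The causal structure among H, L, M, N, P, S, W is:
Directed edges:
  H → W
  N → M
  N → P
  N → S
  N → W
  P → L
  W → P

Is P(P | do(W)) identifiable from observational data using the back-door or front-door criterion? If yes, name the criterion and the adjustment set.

desc(W)\{W}={L,P}; candidates ⊆ {H,M,N,S}.
size 0: {}; under {} W still reaches {H,L,M,N,P,S} ∋ P.
{N}: W⊥P given {N} in G with W→· removed — back-door holds.
P(P|do(W)) = Σ_{N} P(P|W,N)·P(N).

P(P|do(W)): backdoor, adjust for {N}.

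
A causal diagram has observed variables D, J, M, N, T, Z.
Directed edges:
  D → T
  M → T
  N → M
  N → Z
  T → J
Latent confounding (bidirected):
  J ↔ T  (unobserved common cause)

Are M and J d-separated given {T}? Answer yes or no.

No — M and J are d-connected given {T}.

Bayes-Ball from M | {T} reaches {D,J,N,Z}.
J ∈ reach(M|{T}) ⇒ M ⊥̸ J | {T}.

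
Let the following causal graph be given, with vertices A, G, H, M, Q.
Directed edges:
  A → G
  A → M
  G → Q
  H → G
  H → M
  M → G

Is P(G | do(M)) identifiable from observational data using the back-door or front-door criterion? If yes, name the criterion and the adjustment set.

desc(M)\{M}={G,Q}; candidates ⊆ {A,H}.
size 0: {}; under {} M still reaches {A,G,H,Q} ∋ G.
size 1: {A}, {H}; under {A} M still reaches {G,H,Q} ∋ G.
{A,H}: M⊥G given {A,H} in G with M→· removed — back-door holds.
P(G|do(M)) = Σ_{A,H} P(G|M,A,H)·P(A,H).

P(G|do(M)): backdoor, adjust for {A, H}.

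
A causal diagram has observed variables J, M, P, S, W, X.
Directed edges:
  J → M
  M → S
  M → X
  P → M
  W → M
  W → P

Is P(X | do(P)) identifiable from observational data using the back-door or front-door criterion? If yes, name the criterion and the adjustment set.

desc(P)\{P}={M,S,X}; candidates ⊆ {J,W}.
size 0: {}; under {} P still reaches {M,S,W,X} ∋ X.
{W}: P⊥X given {W} in G with P→· removed — back-door holds.
P(X|do(P)) = Σ_{W} P(X|P,W)·P(W).

P(X|do(P)): backdoor, adjust for {W}.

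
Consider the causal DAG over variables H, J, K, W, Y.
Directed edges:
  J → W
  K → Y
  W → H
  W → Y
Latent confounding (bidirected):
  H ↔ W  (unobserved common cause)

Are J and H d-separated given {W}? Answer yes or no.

Bayes-Ball from J | {W} reaches {H}.
H ∈ reach(J|{W}) ⇒ J ⊥̸ H | {W}.

No — J and H are d-connected given {W}.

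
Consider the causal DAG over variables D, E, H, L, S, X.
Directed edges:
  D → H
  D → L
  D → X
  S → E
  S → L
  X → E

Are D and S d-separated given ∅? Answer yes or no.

Bayes-Ball from D | ∅ reaches {E,H,L,X}.
S ∉ reach(D|∅) ⇒ D ⊥ S | ∅.

Yes — D ⊥ S | ∅.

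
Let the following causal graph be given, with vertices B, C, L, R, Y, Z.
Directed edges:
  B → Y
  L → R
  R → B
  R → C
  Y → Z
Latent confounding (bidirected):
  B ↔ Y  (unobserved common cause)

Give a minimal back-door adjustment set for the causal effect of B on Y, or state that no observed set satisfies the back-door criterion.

desc(B)\{B}={Y,Z}; candidates ⊆ {C,L,R}.
B↔Y: latent back-door arc(s) into B.
size 0: {}; under {} B still reaches {C,L,R,Y,Z} ∋ Y.
size 1: {C}, {L}, {R}; under {C} B still reaches {L,R,Y,Z} ∋ Y.
size 2: {C,L}, {C,R}, {L,R}; under {C,L} B still reaches {R,Y,Z} ∋ Y.
B↔Y cannot be blocked by any observed set — no back-door set.

B→Y: no observed back-door set.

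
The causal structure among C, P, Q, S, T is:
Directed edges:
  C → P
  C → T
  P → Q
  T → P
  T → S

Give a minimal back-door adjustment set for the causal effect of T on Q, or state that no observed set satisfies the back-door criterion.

desc(T)\{T}={P,Q,S}; candidates ⊆ {C}.
size 0: {}; under {} T still reaches {C,P,Q} ∋ Q.
{C}: T⊥Q given {C} in G with T→· removed — back-door holds.

T→Q: minimal back-door set {C}.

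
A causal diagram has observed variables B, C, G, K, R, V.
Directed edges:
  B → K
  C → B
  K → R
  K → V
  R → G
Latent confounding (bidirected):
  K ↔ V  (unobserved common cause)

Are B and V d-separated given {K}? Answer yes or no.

Bayes-Ball from B | {K} reaches {C,V}.
V ∈ reach(B|{K}) ⇒ B ⊥̸ V | {K}.

No — B and V are d-connected given {K}.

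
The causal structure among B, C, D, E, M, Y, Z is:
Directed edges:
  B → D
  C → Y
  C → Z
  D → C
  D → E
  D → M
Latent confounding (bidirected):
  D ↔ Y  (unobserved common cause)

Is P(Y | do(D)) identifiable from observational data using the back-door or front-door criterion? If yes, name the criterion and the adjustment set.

P(Y|do(D)): frontdoor, adjust for {C}.

desc(D)\{D}={C,E,M,Y,Z}; candidates ⊆ {B}.
D↔Y: latent back-door arc(s) into D.
size 0: {}; under {} D still reaches {B,Y} ∋ Y.
size 1: {B}; under {B} D still reaches {Y} ∋ Y.
D↔Y cannot be blocked by any observed set — no back-door set.
{C}: (i) intercepts every directed D→Y path; (ii) no back-door D→{C}; (iii) {D} blocks every back-door {C}→Y. Front-door holds.
P(Y|do(D)) = Σ_{C} P(C|D) Σ_{D'} P(Y|C,D')P(D').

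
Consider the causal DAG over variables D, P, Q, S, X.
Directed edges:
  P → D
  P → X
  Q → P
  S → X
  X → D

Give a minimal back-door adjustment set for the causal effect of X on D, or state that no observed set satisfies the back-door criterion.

desc(X)\{X}={D}; candidates ⊆ {P,Q,S}.
size 0: {}; under {} X still reaches {D,P,Q,S} ∋ D.
{P}: X⊥D given {P} in G with X→· removed — back-door holds.

X→D: minimal back-door set {P}.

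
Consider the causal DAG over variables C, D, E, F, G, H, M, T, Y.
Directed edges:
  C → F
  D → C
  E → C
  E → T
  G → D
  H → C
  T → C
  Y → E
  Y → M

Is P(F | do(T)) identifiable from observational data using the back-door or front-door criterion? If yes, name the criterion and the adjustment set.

P(F|do(T)): backdoor, adjust for {E}.

desc(T)\{T}={C,F}; candidates ⊆ {D,E,G,H,M,Y}.
size 0: {}; under {} T still reaches {C,E,F,M,Y} ∋ F.
{E}: T⊥F given {E} in G with T→· removed — back-door holds.
P(F|do(T)) = Σ_{E} P(F|T,E)·P(E).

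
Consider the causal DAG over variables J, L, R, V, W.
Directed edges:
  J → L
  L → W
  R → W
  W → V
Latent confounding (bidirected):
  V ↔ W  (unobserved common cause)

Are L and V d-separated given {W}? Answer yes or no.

Bayes-Ball from L | {W} reaches {J,R,V}.
V ∈ reach(L|{W}) ⇒ L ⊥̸ V | {W}.

No — L and V are d-connected given {W}.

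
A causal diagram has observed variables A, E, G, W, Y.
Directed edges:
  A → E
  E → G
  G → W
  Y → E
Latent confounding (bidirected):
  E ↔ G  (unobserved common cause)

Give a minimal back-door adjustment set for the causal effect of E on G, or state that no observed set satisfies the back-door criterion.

desc(E)\{E}={G,W}; candidates ⊆ {A,Y}.
E↔G: latent back-door arc(s) into E.
size 0: {}; under {} E still reaches {A,G,W,Y} ∋ G.
size 1: {A}, {Y}; under {A} E still reaches {G,W,Y} ∋ G.
size 2: {A,Y}; under {A,Y} E still reaches {G,W} ∋ G.
E↔G cannot be blocked by any observed set — no back-door set.

E→G: no observed back-door set.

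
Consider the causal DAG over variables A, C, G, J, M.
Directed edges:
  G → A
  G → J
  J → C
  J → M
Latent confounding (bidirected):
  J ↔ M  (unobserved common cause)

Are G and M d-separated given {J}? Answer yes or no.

Bayes-Ball from G | {J} reaches {A,M}.
M ∈ reach(G|{J}) ⇒ G ⊥̸ M | {J}.

No — G and M are d-connected given {J}.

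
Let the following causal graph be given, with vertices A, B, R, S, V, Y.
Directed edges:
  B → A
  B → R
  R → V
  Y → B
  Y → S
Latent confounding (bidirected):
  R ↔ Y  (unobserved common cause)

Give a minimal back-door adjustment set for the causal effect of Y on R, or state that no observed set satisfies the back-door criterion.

desc(Y)\{Y}={A,B,R,S,V}; candidates ⊆ {—}.
Y↔R: latent back-door arc(s) into Y.
size 0: {}; under {} Y still reaches {R,V} ∋ R.
Y↔R cannot be blocked by any observed set — no back-door set.

Y→R: no observed back-door set.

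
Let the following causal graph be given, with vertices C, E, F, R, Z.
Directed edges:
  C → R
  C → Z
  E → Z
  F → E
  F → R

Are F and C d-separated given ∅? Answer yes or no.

Yes — F ⊥ C | ∅.

Bayes-Ball from F | ∅ reaches {E,R,Z}.
C ∉ reach(F|∅) ⇒ F ⊥ C | ∅.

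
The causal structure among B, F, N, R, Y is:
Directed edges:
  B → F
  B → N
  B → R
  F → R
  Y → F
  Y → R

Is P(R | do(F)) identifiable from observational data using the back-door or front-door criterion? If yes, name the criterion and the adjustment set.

P(R|do(F)): backdoor, adjust for {B, Y}.

desc(F)\{F}={R}; candidates ⊆ {B,N,Y}.
size 0: {}; under {} F still reaches {B,N,R,Y} ∋ R.
size 1: {B}, {N}, {Y}; under {B} F still reaches {R,Y} ∋ R.
{B,Y}: F⊥R given {B,Y} in G with F→· removed — back-door holds.
P(R|do(F)) = Σ_{B,Y} P(R|F,B,Y)·P(B,Y).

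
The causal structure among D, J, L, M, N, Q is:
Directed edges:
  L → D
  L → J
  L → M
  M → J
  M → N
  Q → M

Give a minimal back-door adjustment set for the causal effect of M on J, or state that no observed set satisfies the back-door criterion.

M→J: minimal back-door set {L}.

desc(M)\{M}={J,N}; candidates ⊆ {D,L,Q}.
size 0: {}; under {} M still reaches {D,J,L,Q} ∋ J.
{L}: M⊥J given {L} in G with M→· removed — back-door holds.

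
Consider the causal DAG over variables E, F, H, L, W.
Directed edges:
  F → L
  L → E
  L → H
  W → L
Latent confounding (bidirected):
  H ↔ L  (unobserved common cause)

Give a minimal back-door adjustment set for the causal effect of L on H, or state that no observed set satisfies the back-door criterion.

desc(L)\{L}={E,H}; candidates ⊆ {F,W}.
L↔H: latent back-door arc(s) into L.
size 0: {}; under {} L still reaches {F,H,W} ∋ H.
size 1: {F}, {W}; under {F} L still reaches {H,W} ∋ H.
size 2: {F,W}; under {F,W} L still reaches {H} ∋ H.
L↔H cannot be blocked by any observed set — no back-door set.

L→H: no observed back-door set.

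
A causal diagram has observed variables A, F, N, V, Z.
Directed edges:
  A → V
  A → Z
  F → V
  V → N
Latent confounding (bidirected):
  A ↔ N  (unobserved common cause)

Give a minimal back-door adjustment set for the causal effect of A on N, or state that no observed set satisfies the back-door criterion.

A→N: no observed back-door set.

desc(A)\{A}={N,V,Z}; candidates ⊆ {F}.
A↔N: latent back-door arc(s) into A.
size 0: {}; under {} A still reaches {N} ∋ N.
size 1: {F}; under {F} A still reaches {N} ∋ N.
A↔N cannot be blocked by any observed set — no back-door set.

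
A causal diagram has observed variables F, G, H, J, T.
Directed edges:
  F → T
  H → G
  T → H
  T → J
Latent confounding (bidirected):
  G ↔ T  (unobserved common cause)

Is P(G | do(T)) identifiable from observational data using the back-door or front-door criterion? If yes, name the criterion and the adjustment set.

desc(T)\{T}={G,H,J}; candidates ⊆ {F}.
T↔G: latent back-door arc(s) into T.
size 0: {}; under {} T still reaches {F,G} ∋ G.
size 1: {F}; under {F} T still reaches {G} ∋ G.
T↔G cannot be blocked by any observed set — no back-door set.
{H}: (i) intercepts every directed T→G path; (ii) no back-door T→{H}; (iii) {T} blocks every back-door {H}→G. Front-door holds.
P(G|do(T)) = Σ_{H} P(H|T) Σ_{T'} P(G|H,T')P(T').

P(G|do(T)): frontdoor, adjust for {H}.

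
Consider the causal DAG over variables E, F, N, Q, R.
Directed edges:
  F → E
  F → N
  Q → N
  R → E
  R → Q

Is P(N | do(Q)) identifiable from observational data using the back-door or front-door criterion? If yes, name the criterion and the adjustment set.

desc(Q)\{Q}={N}; candidates ⊆ {E,F,R}.
∅: Q⊥N given ∅ in G with Q→· removed — back-door holds.
P(N|do(Q)) = P(N|Q) — no adjustment needed.

P(N|do(Q)): backdoor, adjust for ∅.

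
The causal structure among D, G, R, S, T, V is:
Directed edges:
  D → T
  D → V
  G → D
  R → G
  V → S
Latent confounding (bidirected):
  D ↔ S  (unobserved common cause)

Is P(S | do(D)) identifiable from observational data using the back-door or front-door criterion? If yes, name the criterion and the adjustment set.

P(S|do(D)): frontdoor, adjust for {V}.

desc(D)\{D}={S,T,V}; candidates ⊆ {G,R}.
D↔S: latent back-door arc(s) into D.
size 0: {}; under {} D still reaches {G,R,S} ∋ S.
size 1: {G}, {R}; under {G} D still reaches {S} ∋ S.
size 2: {G,R}; under {G,R} D still reaches {S} ∋ S.
D↔S cannot be blocked by any observed set — no back-door set.
{V}: (i) intercepts every directed D→S path; (ii) no back-door D→{V}; (iii) {D} blocks every back-door {V}→S. Front-door holds.
P(S|do(D)) = Σ_{V} P(V|D) Σ_{D'} P(S|V,D')P(D').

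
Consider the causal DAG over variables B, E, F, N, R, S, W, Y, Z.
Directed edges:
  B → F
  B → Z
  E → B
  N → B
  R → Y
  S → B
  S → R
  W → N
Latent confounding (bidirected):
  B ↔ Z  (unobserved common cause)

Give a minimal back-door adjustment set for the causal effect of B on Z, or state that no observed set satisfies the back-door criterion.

B→Z: no observed back-door set.

desc(B)\{B}={F,Z}; candidates ⊆ {E,N,R,S,W,Y}.
B↔Z: latent back-door arc(s) into B.
size 0: {}; under {} B still reaches {E,N,R,S,W,Y,Z} ∋ Z.
size 1: {E}, {N}, {R} …(+3); under {E} B still reaches {N,R,S,W,Y,Z} ∋ Z.
size 2: {E,N}, {E,R}, {E,S} …(+12); under {E,N} B still reaches {R,S,Y,Z} ∋ Z.
B↔Z cannot be blocked by any observed set — no back-door set.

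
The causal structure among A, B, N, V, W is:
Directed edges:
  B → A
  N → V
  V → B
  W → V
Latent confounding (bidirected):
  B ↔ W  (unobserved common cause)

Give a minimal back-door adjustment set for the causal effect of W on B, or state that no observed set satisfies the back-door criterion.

desc(W)\{W}={A,B,V}; candidates ⊆ {N}.
W↔B: latent back-door arc(s) into W.
size 0: {}; under {} W still reaches {A,B} ∋ B.
size 1: {N}; under {N} W still reaches {A,B} ∋ B.
W↔B cannot be blocked by any observed set — no back-door set.

W→B: no observed back-door set.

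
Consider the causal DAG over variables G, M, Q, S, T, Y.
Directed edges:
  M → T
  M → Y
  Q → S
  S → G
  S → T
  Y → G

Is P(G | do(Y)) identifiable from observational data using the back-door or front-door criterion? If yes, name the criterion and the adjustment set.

P(G|do(Y)): backdoor, adjust for ∅.

desc(Y)\{Y}={G}; candidates ⊆ {M,Q,S,T}.
∅: Y⊥G given ∅ in G with Y→· removed — back-door holds.
P(G|do(Y)) = P(G|Y) — no adjustment needed.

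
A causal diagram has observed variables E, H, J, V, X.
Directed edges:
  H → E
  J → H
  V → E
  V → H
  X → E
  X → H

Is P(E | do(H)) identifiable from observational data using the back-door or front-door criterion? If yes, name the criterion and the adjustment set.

P(E|do(H)): backdoor, adjust for {V, X}.

desc(H)\{H}={E}; candidates ⊆ {J,V,X}.
size 0: {}; under {} H still reaches {E,J,V,X} ∋ E.
size 1: {J}, {V}, {X}; under {J} H still reaches {E,V,X} ∋ E.
{V,X}: H⊥E given {V,X} in G with H→· removed — back-door holds.
P(E|do(H)) = Σ_{V,X} P(E|H,V,X)·P(V,X).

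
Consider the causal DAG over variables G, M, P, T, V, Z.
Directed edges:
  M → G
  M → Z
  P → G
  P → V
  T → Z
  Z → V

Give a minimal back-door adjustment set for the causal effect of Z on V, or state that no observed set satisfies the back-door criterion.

Z→V: minimal back-door set ∅.

desc(Z)\{Z}={V}; candidates ⊆ {G,M,P,T}.
∅: Z⊥V given ∅ in G with Z→· removed — back-door holds.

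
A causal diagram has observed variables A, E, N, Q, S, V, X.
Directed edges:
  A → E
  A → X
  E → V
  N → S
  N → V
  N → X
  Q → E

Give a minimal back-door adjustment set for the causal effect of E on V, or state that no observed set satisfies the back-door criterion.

desc(E)\{E}={V}; candidates ⊆ {A,N,Q,S,X}.
∅: E⊥V given ∅ in G with E→· removed — back-door holds.

E→V: minimal back-door set ∅.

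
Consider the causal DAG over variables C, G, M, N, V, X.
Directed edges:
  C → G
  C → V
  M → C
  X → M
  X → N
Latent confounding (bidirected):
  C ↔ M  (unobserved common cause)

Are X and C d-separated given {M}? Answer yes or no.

Bayes-Ball from X | {M} reaches {C,G,N,V}.
C ∈ reach(X|{M}) ⇒ X ⊥̸ C | {M}.

No — X and C are d-connected given {M}.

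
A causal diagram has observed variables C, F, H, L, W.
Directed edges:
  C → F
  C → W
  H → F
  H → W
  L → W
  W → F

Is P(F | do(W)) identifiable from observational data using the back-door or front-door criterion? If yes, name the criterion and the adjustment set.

P(F|do(W)): backdoor, adjust for {C, H}.

desc(W)\{W}={F}; candidates ⊆ {C,H,L}.
size 0: {}; under {} W still reaches {C,F,H,L} ∋ F.
size 1: {C}, {H}, {L}; under {C} W still reaches {F,H,L} ∋ F.
{C,H}: W⊥F given {C,H} in G with W→· removed — back-door holds.
P(F|do(W)) = Σ_{C,H} P(F|W,C,H)·P(C,H).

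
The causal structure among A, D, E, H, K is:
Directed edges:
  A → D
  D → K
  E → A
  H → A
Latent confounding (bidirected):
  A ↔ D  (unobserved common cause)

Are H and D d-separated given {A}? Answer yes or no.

Bayes-Ball from H | {A} reaches {D,E,K}.
D ∈ reach(H|{A}) ⇒ H ⊥̸ D | {A}.

No — H and D are d-connected given {A}.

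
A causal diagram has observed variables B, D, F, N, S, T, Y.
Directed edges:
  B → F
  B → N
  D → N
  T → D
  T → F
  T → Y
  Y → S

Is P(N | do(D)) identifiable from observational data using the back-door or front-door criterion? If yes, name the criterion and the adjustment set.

P(N|do(D)): backdoor, adjust for ∅.

desc(D)\{D}={N}; candidates ⊆ {B,F,S,T,Y}.
∅: D⊥N given ∅ in G with D→· removed — back-door holds.
P(N|do(D)) = P(N|D) — no adjustment needed.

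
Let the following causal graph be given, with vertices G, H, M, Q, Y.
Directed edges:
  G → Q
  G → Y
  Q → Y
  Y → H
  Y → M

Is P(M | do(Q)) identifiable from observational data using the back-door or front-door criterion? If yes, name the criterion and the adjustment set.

P(M|do(Q)): backdoor, adjust for {G}.

desc(Q)\{Q}={H,M,Y}; candidates ⊆ {G}.
size 0: {}; under {} Q still reaches {G,H,M,Y} ∋ M.
{G}: Q⊥M given {G} in G with Q→· removed — back-door holds.
P(M|do(Q)) = Σ_{G} P(M|Q,G)·P(G).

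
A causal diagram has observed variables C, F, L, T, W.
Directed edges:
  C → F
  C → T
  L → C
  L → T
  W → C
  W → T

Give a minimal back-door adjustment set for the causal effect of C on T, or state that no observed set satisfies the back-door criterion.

C→T: minimal back-door set {L, W}.

desc(C)\{C}={F,T}; candidates ⊆ {L,W}.
size 0: {}; under {} C still reaches {L,T,W} ∋ T.
size 1: {L}, {W}; under {L} C still reaches {T,W} ∋ T.
{L,W}: C⊥T given {L,W} in G with C→· removed — back-door holds.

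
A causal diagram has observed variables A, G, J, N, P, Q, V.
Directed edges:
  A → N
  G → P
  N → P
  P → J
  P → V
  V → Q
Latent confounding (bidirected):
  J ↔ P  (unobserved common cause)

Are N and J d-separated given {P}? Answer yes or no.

No — N and J are d-connected given {P}.

Bayes-Ball from N | {P} reaches {A,G,J}.
J ∈ reach(N|{P}) ⇒ N ⊥̸ J | {P}.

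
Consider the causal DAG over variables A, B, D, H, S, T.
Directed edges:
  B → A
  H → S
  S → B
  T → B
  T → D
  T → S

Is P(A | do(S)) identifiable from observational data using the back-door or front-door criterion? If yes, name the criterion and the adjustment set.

desc(S)\{S}={A,B}; candidates ⊆ {D,H,T}.
size 0: {}; under {} S still reaches {A,B,D,H,T} ∋ A.
{T}: S⊥A given {T} in G with S→· removed — back-door holds.
P(A|do(S)) = Σ_{T} P(A|S,T)·P(T).

P(A|do(S)): backdoor, adjust for {T}.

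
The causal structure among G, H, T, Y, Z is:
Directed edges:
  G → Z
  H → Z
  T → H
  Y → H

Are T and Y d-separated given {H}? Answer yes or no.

No — T and Y are d-connected given {H}.

Bayes-Ball from T | {H} reaches {Y}.
Y ∈ reach(T|{H}) ⇒ T ⊥̸ Y | {H}.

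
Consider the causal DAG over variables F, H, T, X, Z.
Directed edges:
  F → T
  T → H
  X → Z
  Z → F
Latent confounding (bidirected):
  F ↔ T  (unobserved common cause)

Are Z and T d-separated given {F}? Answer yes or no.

Bayes-Ball from Z | {F} reaches {H,T,X}.
T ∈ reach(Z|{F}) ⇒ Z ⊥̸ T | {F}.

No — Z and T are d-connected given {F}.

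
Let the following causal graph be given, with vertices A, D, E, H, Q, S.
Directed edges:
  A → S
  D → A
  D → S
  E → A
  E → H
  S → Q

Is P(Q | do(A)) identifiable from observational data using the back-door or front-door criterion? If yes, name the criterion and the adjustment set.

P(Q|do(A)): backdoor, adjust for {D}.

desc(A)\{A}={Q,S}; candidates ⊆ {D,E,H}.
size 0: {}; under {} A still reaches {D,E,H,Q,S} ∋ Q.
{D}: A⊥Q given {D} in G with A→· removed — back-door holds.
P(Q|do(A)) = Σ_{D} P(Q|A,D)·P(D).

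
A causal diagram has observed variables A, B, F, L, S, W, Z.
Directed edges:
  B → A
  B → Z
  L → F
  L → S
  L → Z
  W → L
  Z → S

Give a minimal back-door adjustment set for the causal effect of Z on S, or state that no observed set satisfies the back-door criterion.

Z→S: minimal back-door set {L}.

desc(Z)\{Z}={S}; candidates ⊆ {A,B,F,L,W}.
size 0: {}; under {} Z still reaches {A,B,F,L,S,W} ∋ S.
{L}: Z⊥S given {L} in G with Z→· removed — back-door holds.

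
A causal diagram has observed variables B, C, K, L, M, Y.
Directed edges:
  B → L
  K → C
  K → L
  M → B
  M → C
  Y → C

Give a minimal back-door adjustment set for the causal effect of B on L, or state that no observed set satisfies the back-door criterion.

B→L: minimal back-door set ∅.

desc(B)\{B}={L}; candidates ⊆ {C,K,M,Y}.
∅: B⊥L given ∅ in G with B→· removed — back-door holds.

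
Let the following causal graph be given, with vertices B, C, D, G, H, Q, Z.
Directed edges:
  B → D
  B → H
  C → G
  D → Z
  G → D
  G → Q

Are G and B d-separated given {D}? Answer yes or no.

No — G and B are d-connected given {D}.

Bayes-Ball from G | {D} reaches {B,C,H,Q}.
B ∈ reach(G|{D}) ⇒ G ⊥̸ B | {D}.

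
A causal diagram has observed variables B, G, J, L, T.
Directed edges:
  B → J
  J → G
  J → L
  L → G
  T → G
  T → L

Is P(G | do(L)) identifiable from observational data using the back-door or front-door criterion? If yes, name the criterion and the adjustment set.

desc(L)\{L}={G}; candidates ⊆ {B,J,T}.
size 0: {}; under {} L still reaches {B,G,J,T} ∋ G.
size 1: {B}, {J}, {T}; under {B} L still reaches {G,J,T} ∋ G.
{J,T}: L⊥G given {J,T} in G with L→· removed — back-door holds.
P(G|do(L)) = Σ_{J,T} P(G|L,J,T)·P(J,T).

P(G|do(L)): backdoor, adjust for {J, T}.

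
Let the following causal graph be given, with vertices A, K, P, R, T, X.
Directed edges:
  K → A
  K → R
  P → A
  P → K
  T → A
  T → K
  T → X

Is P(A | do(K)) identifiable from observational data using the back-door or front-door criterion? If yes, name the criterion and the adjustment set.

desc(K)\{K}={A,R}; candidates ⊆ {P,T,X}.
size 0: {}; under {} K still reaches {A,P,T,X} ∋ A.
size 1: {P}, {T}, {X}; under {P} K still reaches {A,T,X} ∋ A.
{P,T}: K⊥A given {P,T} in G with K→· removed — back-door holds.
P(A|do(K)) = Σ_{P,T} P(A|K,P,T)·P(P,T).

P(A|do(K)): backdoor, adjust for {P, T}.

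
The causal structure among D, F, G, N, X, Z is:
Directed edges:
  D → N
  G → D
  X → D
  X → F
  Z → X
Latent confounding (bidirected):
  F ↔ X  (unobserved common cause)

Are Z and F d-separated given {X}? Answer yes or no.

Bayes-Ball from Z | {X} reaches {F}.
F ∈ reach(Z|{X}) ⇒ Z ⊥̸ F | {X}.

No — Z and F are d-connected given {X}.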